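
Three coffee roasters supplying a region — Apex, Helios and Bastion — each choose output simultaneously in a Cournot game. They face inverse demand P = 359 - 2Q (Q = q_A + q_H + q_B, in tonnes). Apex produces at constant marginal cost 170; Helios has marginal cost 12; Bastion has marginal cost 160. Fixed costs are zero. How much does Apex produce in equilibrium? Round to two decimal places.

Apex's profit: π_A = (359 - 2Q)q_A - (170q_A). Setting ∂π_A/∂q_A = 0: 189 - 4q_A - 2(q_H + q_B) = 0.
Helios's profit: π_H = (359 - 2Q)q_H - (12q_H). Setting ∂π_H/∂q_H = 0: 347 - 4q_H - 2(q_A + q_B) = 0.
Bastion's first-order condition: 199 - 4q_B - 2(q_A + q_H) = 0.
Adding the 3 conditions: 735 − 4Q − 4Q = 0, i.e. Q = 735/8.
Back-substituting: q_A = (189 − 735/4)/2 = 21/8, q_H = (347 − 735/4)/2 = 653/8, q_B = (199 − 735/4)/2 = 61/8.

2.63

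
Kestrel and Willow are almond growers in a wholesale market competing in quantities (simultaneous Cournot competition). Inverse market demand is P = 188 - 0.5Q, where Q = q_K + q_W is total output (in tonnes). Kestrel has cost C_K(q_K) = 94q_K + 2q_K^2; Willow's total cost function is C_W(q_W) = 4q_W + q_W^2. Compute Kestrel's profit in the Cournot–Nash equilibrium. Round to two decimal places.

Kestrel's profit: π_K = (188 - 0.5Q)q_K - (94q_K + 2q_K²). Setting ∂π_K/∂q_K = 0: 94 - 5q_K - (1/2)(q_W) = 0.
Willow's profit: π_W = (188 - 0.5Q)q_W - (4q_W + q_W²). Setting ∂π_W/∂q_W = 0: 184 - 3q_W - (1/2)(q_K) = 0.
So q_K = (94 - (1/2)q_W)/5 and q_W = (184 - (1/2)q_K)/3.
Substituting one into the other gives q_K = 760/59 and q_W = 59.1864.
Price P = 188 - (1/2)·72.0678 = 151.9661.
Kestrel's profit: 151.9661·(760/59) - 94·(760/59) - 2(760/59)² = 414.8233.

414.82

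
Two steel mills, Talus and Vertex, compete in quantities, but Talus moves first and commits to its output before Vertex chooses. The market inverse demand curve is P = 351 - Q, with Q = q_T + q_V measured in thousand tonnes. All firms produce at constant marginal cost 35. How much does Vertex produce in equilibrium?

79

Solve by backward induction. Given q_T, the follower Vertex maximises π_V = (351 - q_T - q_V)q_V - 35q_V.
Follower FOC: 316 - q_T - 2q_V = 0, so q_V(q_T) = (316 - q_T)/2.
Talus substitutes q_V(q_T) into its own profit: π_T = q_T(351 - q_T - (316 - q_T)/2) - 35q_T = (193 - (1/2)q_T)q_T - 35q_T.
Leader FOC: 158 - q_T = 0, so q_T = 158.
Then q_V = (316 - 158)/2 = 79.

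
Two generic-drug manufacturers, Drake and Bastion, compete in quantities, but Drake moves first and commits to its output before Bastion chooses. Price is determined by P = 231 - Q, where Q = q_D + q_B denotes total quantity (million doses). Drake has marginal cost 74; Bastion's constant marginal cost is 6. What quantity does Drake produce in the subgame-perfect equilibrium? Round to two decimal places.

44.50

The follower Bastion best-responds to any q_D: π_B = (231 - Q)q_B - 6q_B.
∂π_B/∂q_B = 225 - q_D - 2q_B = 0 gives the reaction function q_B = (225 - q_D)/2.
The leader anticipates this reaction. Substituting into P = 231 - Q gives P = 237/2 - (1/2)q_D, so π_D = (237/2 - (1/2)q_D)q_D - 74q_D.
The leader's first-order condition 89/2 - q_D = 0 yields q_D = 89/2.
Then q_B = (225 - 89/2)/2 = 361/4.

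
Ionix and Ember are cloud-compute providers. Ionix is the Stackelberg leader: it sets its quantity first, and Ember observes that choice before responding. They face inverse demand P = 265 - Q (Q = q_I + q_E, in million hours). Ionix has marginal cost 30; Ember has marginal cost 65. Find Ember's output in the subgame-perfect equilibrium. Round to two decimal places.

Solve by backward induction. Given q_I, the follower Ember maximises π_E = (265 - q_I - q_E)q_E - 65q_E.
Setting the follower's marginal profit to zero, 200 - q_I - 2q_E = 0, i.e. q_E = (200 - q_I)/2.
Ionix substitutes q_E(q_I) into its own profit: π_I = q_I(265 - q_I - (200 - q_I)/2) - 30q_I = (165 - (1/2)q_I)q_I - 30q_I.
Maximising: ∂π_I/∂q_I = 135 - q_I = 0, giving q_I = 135.
Then q_E = (200 - 135)/2 = 65/2.

32.50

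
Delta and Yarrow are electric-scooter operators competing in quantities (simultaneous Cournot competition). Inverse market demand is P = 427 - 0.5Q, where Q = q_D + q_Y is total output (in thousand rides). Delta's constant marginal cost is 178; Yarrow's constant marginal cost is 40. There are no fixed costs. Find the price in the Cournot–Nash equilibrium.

Delta's profit: π_D = (427 - 0.5Q)q_D - (178q_D). Setting ∂π_D/∂q_D = 0: 249 - q_D - (1/2)(q_Y) = 0.
Yarrow's first-order condition: 387 - q_Y - (1/2)(q_D) = 0.
So q_D = (249 - (1/2)q_Y) and q_Y = (387 - (1/2)q_D).
Substituting one into the other gives q_D = 74 and q_Y = 350.
Total output Q = 424, so price P = 427 - (1/2)·424 = 215.

215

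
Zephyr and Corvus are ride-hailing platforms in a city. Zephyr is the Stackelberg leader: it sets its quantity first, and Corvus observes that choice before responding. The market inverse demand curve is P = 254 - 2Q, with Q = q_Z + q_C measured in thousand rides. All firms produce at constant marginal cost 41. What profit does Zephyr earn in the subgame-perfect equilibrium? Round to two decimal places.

2835.56

The follower Corvus best-responds to any q_Z: π_C = (254 - 2Q)q_C - 41q_C.
∂π_C/∂q_C = 213 - 2q_Z - 4q_C = 0 gives the reaction function q_C = (213 - 2q_Z)/4.
Zephyr substitutes q_C(q_Z) into its own profit: π_Z = q_Z(254 - 2q_Z - (213 - 2q_Z)/2) - 41q_Z = (295/2 - q_Z)q_Z - 41q_Z.
Maximising: ∂π_Z/∂q_Z = 213/2 - 2q_Z = 0, giving q_Z = 213/4.
Then q_C = (213 - 2·(213/4))/4 = 213/8.
Price P = 254 - 2·(639/8) = 377/4.
Zephyr's profit: (377/4 - 41)·(213/4) = 2835.5625.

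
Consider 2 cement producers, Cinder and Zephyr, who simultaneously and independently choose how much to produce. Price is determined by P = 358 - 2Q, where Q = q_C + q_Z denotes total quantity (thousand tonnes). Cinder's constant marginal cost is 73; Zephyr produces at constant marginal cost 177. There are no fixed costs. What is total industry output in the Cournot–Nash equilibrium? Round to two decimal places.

Cinder's profit: π_C = (358 - 2Q)q_C - (73q_C). Setting ∂π_C/∂q_C = 0: 285 - 4q_C - 2(q_Z) = 0.
Zephyr's profit: π_Z = (358 - 2Q)q_Z - (177q_Z). Setting ∂π_Z/∂q_Z = 0: 181 - 4q_Z - 2(q_C) = 0.
Rearranging gives the reaction functions q_C = (285 - 2q_Z)/4 and q_Z = (181 - 2q_C)/4.
Solving the pair: q_C = 389/6, q_Z = 77/6.
Total output Q = 389/6 + 77/6 = 233/3.

77.67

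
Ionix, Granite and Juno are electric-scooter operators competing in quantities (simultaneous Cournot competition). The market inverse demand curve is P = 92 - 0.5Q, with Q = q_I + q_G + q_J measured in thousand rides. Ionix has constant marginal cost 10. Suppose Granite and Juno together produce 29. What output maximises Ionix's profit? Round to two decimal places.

With rivals' combined output fixed at 29, Ionix's profit is π_I = (92 - (1/2)·29 - (1/2)q_I)q_I - (10q_I) = (155/2 - (1/2)q_I)q_I - (10q_I).
∂π_I/∂q_I = 135/2 - q_I = 0, so q_I = 135/2.

67.50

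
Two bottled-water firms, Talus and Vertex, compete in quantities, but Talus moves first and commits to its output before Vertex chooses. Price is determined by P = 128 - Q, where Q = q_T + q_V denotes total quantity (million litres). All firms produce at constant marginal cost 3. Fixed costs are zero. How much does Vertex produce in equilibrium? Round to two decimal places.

31.25

The follower Vertex best-responds to any q_T: π_V = (128 - Q)q_V - 3q_V.
∂π_V/∂q_V = 125 - q_T - 2q_V = 0 gives the reaction function q_V = (125 - q_T)/2.
The leader anticipates this reaction. Substituting into P = 128 - Q gives P = 131/2 - (1/2)q_T, so π_T = (131/2 - (1/2)q_T)q_T - 3q_T.
Leader FOC: 125/2 - q_T = 0, so q_T = 125/2.
Then q_V = (125 - 125/2)/2 = 125/4.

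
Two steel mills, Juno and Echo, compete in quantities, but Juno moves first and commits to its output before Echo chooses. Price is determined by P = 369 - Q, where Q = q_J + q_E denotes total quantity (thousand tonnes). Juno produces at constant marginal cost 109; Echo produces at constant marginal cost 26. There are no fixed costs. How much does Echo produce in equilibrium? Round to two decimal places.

127.25

Solve by backward induction. Given q_J, the follower Echo maximises π_E = (369 - q_J - q_E)q_E - 26q_E.
Setting the follower's marginal profit to zero, 343 - q_J - 2q_E = 0, i.e. q_E = (343 - q_J)/2.
The leader anticipates this reaction. Substituting into P = 369 - Q gives P = 395/2 - (1/2)q_J, so π_J = (395/2 - (1/2)q_J)q_J - 109q_J.
The leader's first-order condition 177/2 - q_J = 0 yields q_J = 177/2.
Then q_E = (343 - 177/2)/2 = 509/4.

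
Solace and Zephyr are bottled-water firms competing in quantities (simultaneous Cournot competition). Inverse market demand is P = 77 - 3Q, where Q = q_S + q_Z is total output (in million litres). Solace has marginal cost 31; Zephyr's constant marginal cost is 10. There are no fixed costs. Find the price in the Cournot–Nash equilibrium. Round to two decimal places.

Solace's profit: π_S = (77 - 3Q)q_S - (31q_S). Setting ∂π_S/∂q_S = 0: 46 - 6q_S - 3(q_Z) = 0.
Zephyr's profit: π_Z = (77 - 3Q)q_Z - (10q_Z). Setting ∂π_Z/∂q_Z = 0: 67 - 6q_Z - 3(q_S) = 0.
Rearranging gives the reaction functions q_S = (46 - 3q_Z)/6 and q_Z = (67 - 3q_S)/6.
Substituting one into the other gives q_S = 25/9 and q_Z = 88/9.
Total output Q = 113/9, so price P = 77 - 3·(113/9) = 118/3.

39.33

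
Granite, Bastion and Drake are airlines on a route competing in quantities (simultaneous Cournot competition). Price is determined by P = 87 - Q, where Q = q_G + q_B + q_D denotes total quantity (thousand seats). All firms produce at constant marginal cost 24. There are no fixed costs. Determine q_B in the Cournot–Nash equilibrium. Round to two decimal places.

15.75

Each firm earns π_i = (87 - Q)q_i - 24q_i.
First-order condition (treating rivals' output as given): 63 - 2q_i - Σ_{j≠i} q_j = 0.
By symmetry each firm produces the same amount; substituting Σ_{j≠i} q_j = 2q_i yields q_i = 63/4.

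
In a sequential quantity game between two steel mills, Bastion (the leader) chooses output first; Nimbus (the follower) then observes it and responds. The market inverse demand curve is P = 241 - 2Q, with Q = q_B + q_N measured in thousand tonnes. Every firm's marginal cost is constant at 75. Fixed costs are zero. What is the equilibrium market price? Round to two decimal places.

116.50

Solve by backward induction. Given q_B, the follower Nimbus maximises π_N = (241 - 2q_B - 2q_N)q_N - 75q_N.
Setting the follower's marginal profit to zero, 166 - 2q_B - 4q_N = 0, i.e. q_N = (166 - 2q_B)/4.
Bastion substitutes q_N(q_B) into its own profit: π_B = q_B(241 - 2q_B - (166 - 2q_B)/2) - 75q_B = (158 - q_B)q_B - 75q_B.
Leader FOC: 83 - 2q_B = 0, so q_B = 83/2.
Then q_N = (166 - 2·(83/2))/4 = 83/4.
Total output Q = 249/4, so price P = 241 - 2·(249/4) = 233/2.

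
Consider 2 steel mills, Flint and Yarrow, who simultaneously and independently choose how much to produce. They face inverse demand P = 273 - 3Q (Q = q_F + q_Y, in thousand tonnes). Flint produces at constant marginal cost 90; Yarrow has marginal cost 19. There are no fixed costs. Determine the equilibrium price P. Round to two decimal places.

Flint's profit: π_F = (273 - 3Q)q_F - (90q_F). Setting ∂π_F/∂q_F = 0: 183 - 6q_F - 3(q_Y) = 0.
Yarrow's first-order condition: 254 - 6q_Y - 3(q_F) = 0.
So q_F = (183 - 3q_Y)/6 and q_Y = (254 - 3q_F)/6.
Solving the pair: q_F = 112/9, q_Y = 325/9.
Total output Q = 437/9, so price P = 273 - 3·(437/9) = 382/3.

127.33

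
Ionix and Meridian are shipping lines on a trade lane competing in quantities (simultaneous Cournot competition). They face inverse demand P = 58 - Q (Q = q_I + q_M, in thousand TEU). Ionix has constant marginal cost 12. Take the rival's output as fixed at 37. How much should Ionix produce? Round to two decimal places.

With the rival's output fixed at 37, Ionix's profit is π_I = (58 - 37 - q_I)q_I - (12q_I) = (21 - q_I)q_I - (12q_I).
∂π_I/∂q_I = 9 - 2q_I = 0, so q_I = 9/2.

4.50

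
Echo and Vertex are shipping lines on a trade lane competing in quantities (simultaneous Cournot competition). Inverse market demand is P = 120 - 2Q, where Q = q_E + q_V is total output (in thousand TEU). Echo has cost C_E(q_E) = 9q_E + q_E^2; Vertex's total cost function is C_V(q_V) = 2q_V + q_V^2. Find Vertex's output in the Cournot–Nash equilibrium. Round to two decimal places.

15.19

Echo's profit: π_E = (120 - 2Q)q_E - (9q_E + q_E²). Setting ∂π_E/∂q_E = 0: 111 - 6q_E - 2(q_V) = 0.
Vertex's first-order condition: 118 - 6q_V - 2(q_E) = 0.
So q_E = (111 - 2q_V)/6 and q_V = (118 - 2q_E)/6.
Solving the pair: q_E = 215/16, q_V = 243/16.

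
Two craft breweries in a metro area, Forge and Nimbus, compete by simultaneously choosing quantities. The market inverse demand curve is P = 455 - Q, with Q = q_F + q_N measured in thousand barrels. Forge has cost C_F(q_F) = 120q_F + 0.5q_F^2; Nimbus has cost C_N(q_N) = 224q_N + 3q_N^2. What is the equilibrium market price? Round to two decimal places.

332.96

Forge's profit: π_F = (455 - Q)q_F - (120q_F + (1/2)q_F²). Setting ∂π_F/∂q_F = 0: 335 - 3q_F - (q_N) = 0.
Nimbus's profit: π_N = (455 - Q)q_N - (224q_N + 3q_N²). Setting ∂π_N/∂q_N = 0: 231 - 8q_N - (q_F) = 0.
Best responses: q_F = (335 - q_N)/3, q_N = (231 - q_F)/8.
Solving the pair: q_F = 106.4783, q_N = 358/23.
Total output Q = 122.0435, so price P = 455 - 122.0435 = 332.9565.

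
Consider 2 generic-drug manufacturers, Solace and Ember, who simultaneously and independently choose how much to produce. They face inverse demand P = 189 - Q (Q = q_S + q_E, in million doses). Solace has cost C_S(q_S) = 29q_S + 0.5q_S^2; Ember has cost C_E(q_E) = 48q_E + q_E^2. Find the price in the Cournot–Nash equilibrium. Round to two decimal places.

Solace's profit: π_S = (189 - Q)q_S - (29q_S + (1/2)q_S²). Setting ∂π_S/∂q_S = 0: 160 - 3q_S - (q_E) = 0.
Ember's profit: π_E = (189 - Q)q_E - (48q_E + q_E²). Setting ∂π_E/∂q_E = 0: 141 - 4q_E - (q_S) = 0.
Rearranging gives the reaction functions q_S = (160 - q_E)/3 and q_E = (141 - q_S)/4.
Substituting one into the other gives q_S = 499/11 and q_E = 263/11.
Total output Q = 762/11, so price P = 189 - 762/11 = 1317/11.

119.73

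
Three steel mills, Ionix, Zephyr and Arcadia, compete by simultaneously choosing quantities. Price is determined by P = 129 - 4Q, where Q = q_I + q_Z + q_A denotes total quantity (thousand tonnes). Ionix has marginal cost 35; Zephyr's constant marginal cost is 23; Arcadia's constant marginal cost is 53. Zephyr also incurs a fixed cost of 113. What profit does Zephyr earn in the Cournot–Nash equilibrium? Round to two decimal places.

Ionix's profit: π_I = (129 - 4Q)q_I - (35q_I). Setting ∂π_I/∂q_I = 0: 94 - 8q_I - 4(q_Z + q_A) = 0.
Zephyr's first-order condition: 106 - 8q_Z - 4(q_I + q_A) = 0.
Arcadia's first-order condition: 76 - 8q_A - 4(q_I + q_Z) = 0.
Adding the 3 conditions: 276 − 8Q − 8Q = 0, i.e. Q = 69/4.
Back-substituting: q_I = (94 − 69)/4 = 25/4, q_Z = (106 − 69)/4 = 37/4, q_A = (76 − 69)/4 = 7/4.
Price P = 129 - 4·(69/4) = 60.
Zephyr's profit: (60 - 23)·(37/4) - 113 = 917/4.

229.25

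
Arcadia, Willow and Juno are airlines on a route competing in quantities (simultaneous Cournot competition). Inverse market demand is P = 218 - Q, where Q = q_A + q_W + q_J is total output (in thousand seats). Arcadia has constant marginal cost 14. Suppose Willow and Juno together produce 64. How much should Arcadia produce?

With rivals' combined output fixed at 64, Arcadia's profit is π_A = (218 - 64 - q_A)q_A - (14q_A) = (154 - q_A)q_A - (14q_A).
∂π_A/∂q_A = 140 - 2q_A = 0, so q_A = 70.

70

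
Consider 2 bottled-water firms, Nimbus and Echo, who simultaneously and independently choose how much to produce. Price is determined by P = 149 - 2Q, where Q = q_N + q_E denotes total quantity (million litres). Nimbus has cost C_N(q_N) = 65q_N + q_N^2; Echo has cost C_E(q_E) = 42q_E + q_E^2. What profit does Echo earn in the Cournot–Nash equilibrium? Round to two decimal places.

Nimbus's profit: π_N = (149 - 2Q)q_N - (65q_N + q_N²). Setting ∂π_N/∂q_N = 0: 84 - 6q_N - 2(q_E) = 0.
Echo's first-order condition: 107 - 6q_E - 2(q_N) = 0.
Best responses: q_N = (84 - 2q_E)/6, q_E = (107 - 2q_N)/6.
Solving the pair: q_N = 145/16, q_E = 237/16.
Price P = 149 - 2·(191/8) = 405/4.
Echo's profit: (405/4)·(237/16) - 42·(237/16) - (237/16)² = 658.2305.

658.23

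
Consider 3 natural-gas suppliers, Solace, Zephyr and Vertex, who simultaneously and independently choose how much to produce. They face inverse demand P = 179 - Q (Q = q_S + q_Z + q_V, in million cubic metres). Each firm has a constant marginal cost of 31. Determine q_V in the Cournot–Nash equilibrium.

Each firm earns π_i = (179 - Q)q_i - 31q_i.
Setting ∂π_i/∂q_i = 0 with rivals' quantities fixed: 148 - 2q_i - Σ_{j≠i} q_j = 0.
With identical firms every q_j equals q_i, so Σ_{j≠i} q_j = 2q_i and 148 = 4q_i, giving q_i = 37.

37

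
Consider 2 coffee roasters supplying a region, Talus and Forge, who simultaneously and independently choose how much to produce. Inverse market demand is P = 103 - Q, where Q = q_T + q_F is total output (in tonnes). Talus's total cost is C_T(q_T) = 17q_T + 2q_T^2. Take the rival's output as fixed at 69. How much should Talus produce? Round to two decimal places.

2.83

With the rival's output fixed at 69, Talus's profit is π_T = (103 - 69 - q_T)q_T - (17q_T + 2q_T²) = (34 - q_T)q_T - (17q_T + 2q_T²).
∂π_T/∂q_T = 17 - 6q_T = 0, so q_T = 17/6.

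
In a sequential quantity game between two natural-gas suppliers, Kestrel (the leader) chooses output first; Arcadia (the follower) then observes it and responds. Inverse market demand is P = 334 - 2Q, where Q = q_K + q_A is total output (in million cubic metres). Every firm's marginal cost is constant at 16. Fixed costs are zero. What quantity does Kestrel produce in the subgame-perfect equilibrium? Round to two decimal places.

79.50

The follower Arcadia best-responds to any q_K: π_A = (334 - 2Q)q_A - 16q_A.
∂π_A/∂q_A = 318 - 2q_K - 4q_A = 0 gives the reaction function q_A = (318 - 2q_K)/4.
Kestrel substitutes q_A(q_K) into its own profit: π_K = q_K(334 - 2q_K - (318 - 2q_K)/2) - 16q_K = (175 - q_K)q_K - 16q_K.
Leader FOC: 159 - 2q_K = 0, so q_K = 159/2.
Then q_A = (318 - 2·(159/2))/4 = 159/4.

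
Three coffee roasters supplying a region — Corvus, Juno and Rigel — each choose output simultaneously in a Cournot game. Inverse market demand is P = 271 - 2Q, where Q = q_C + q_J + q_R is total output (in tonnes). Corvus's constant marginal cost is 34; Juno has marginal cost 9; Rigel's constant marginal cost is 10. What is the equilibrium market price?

81

Corvus's profit: π_C = (271 - 2Q)q_C - (34q_C). Setting ∂π_C/∂q_C = 0: 237 - 4q_C - 2(q_J + q_R) = 0.
Juno's profit: π_J = (271 - 2Q)q_J - (9q_J). Setting ∂π_J/∂q_J = 0: 262 - 4q_J - 2(q_C + q_R) = 0.
Rigel's profit: π_R = (271 - 2Q)q_R - (10q_R). Setting ∂π_R/∂q_R = 0: 261 - 4q_R - 2(q_C + q_J) = 0.
Adding the 3 first-order conditions: 760 − 8Q = 0, so Q = 95.
Back-substituting: q_C = (237 − 190)/2 = 47/2, q_J = (262 − 190)/2 = 36, q_R = (261 − 190)/2 = 71/2.
Total output Q = 95, so price P = 271 - 2·95 = 81.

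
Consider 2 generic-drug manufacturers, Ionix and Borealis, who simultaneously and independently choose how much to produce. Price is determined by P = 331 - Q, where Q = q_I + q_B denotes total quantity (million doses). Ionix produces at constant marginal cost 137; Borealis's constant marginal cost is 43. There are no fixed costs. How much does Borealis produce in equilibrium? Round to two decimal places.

127.33

Ionix's profit: π_I = (331 - Q)q_I - (137q_I). Setting ∂π_I/∂q_I = 0: 194 - 2q_I - (q_B) = 0.
Borealis's first-order condition: 288 - 2q_B - (q_I) = 0.
So q_I = (194 - q_B)/2 and q_B = (288 - q_I)/2.
Substituting one into the other gives q_I = 100/3 and q_B = 382/3.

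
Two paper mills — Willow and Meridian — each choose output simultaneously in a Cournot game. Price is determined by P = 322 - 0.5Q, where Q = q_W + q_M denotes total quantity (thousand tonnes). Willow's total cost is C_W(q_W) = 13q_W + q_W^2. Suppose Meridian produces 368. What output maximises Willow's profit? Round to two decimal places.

41.67

With the rival's output fixed at 368, Willow's profit is π_W = (322 - (1/2)·368 - (1/2)q_W)q_W - (13q_W + q_W²) = (138 - (1/2)q_W)q_W - (13q_W + q_W²).
∂π_W/∂q_W = 125 - 3q_W = 0, so q_W = 125/3.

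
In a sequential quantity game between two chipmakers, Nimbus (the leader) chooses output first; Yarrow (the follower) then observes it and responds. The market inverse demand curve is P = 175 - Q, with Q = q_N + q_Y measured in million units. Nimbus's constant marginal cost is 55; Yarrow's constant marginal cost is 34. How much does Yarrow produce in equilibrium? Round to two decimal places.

Solve by backward induction. Given q_N, the follower Yarrow maximises π_Y = (175 - q_N - q_Y)q_Y - 34q_Y.
∂π_Y/∂q_Y = 141 - q_N - 2q_Y = 0 gives the reaction function q_Y = (141 - q_N)/2.
Nimbus substitutes q_Y(q_N) into its own profit: π_N = q_N(175 - q_N - (141 - q_N)/2) - 55q_N = (209/2 - (1/2)q_N)q_N - 55q_N.
The leader's first-order condition 99/2 - q_N = 0 yields q_N = 99/2.
Then q_Y = (141 - 99/2)/2 = 183/4.

45.75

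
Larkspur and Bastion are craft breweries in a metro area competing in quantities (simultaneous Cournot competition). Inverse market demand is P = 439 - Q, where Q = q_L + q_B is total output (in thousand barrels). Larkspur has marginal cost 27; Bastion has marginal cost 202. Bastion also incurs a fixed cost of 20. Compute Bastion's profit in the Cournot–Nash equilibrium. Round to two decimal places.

407.11

Larkspur's profit: π_L = (439 - Q)q_L - (27q_L). Setting ∂π_L/∂q_L = 0: 412 - 2q_L - (q_B) = 0.
Bastion's first-order condition: 237 - 2q_B - (q_L) = 0.
Rearranging gives the reaction functions q_L = (412 - q_B)/2 and q_B = (237 - q_L)/2.
Solving the pair: q_L = 587/3, q_B = 62/3.
Price P = 439 - 649/3 = 668/3.
Bastion's profit: (668/3 - 202)·(62/3) - 20 = 407.1111.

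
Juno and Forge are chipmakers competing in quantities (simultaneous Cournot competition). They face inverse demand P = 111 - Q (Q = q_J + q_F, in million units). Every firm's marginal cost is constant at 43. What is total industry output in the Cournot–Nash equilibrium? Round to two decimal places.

A representative firm's profit is π_i = q_i(111 - Q) - 43q_i.
Setting ∂π_i/∂q_i = 0 with rivals' quantities fixed: 68 - 2q_i - q_j = 0.
With identical firms every q_j equals q_i, so q_j = q_i and 68 = 3q_i, giving q_i = 68/3.
Total output Q = 68/3 + 68/3 = 136/3.

45.33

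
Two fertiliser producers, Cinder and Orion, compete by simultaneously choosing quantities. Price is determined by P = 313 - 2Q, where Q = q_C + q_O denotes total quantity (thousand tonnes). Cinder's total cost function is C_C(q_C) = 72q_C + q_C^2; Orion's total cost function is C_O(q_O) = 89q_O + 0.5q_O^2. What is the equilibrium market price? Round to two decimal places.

Cinder's profit: π_C = (313 - 2Q)q_C - (72q_C + q_C²). Setting ∂π_C/∂q_C = 0: 241 - 6q_C - 2(q_O) = 0.
Orion's first-order condition: 224 - 5q_O - 2(q_C) = 0.
Rearranging gives the reaction functions q_C = (241 - 2q_O)/6 and q_O = (224 - 2q_C)/5.
Substituting one into the other gives q_C = 757/26 and q_O = 431/13.
Total output Q = 1619/26, so price P = 313 - 2·(1619/26) = 188.4615.

188.46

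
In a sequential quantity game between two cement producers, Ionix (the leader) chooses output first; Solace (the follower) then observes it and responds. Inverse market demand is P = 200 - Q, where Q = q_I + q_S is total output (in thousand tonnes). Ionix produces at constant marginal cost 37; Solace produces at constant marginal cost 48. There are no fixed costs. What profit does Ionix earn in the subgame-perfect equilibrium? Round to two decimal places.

3784.50

Solve by backward induction. Given q_I, the follower Solace maximises π_S = (200 - q_I - q_S)q_S - 48q_S.
Follower FOC: 152 - q_I - 2q_S = 0, so q_S(q_I) = (152 - q_I)/2.
The leader anticipates this reaction. Substituting into P = 200 - Q gives P = 124 - (1/2)q_I, so π_I = (124 - (1/2)q_I)q_I - 37q_I.
The leader's first-order condition 87 - q_I = 0 yields q_I = 87.
Then q_S = (152 - 87)/2 = 65/2.
Price P = 200 - 239/2 = 161/2.
Ionix's profit: (161/2 - 37)·87 = 3784.5000.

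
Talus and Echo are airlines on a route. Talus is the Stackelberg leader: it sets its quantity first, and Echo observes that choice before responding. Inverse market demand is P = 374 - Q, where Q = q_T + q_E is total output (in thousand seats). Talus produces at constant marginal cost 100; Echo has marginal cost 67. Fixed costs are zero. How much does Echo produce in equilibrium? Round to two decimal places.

93.25

Solve by backward induction. Given q_T, the follower Echo maximises π_E = (374 - q_T - q_E)q_E - 67q_E.
Setting the follower's marginal profit to zero, 307 - q_T - 2q_E = 0, i.e. q_E = (307 - q_T)/2.
Talus substitutes q_E(q_T) into its own profit: π_T = q_T(374 - q_T - (307 - q_T)/2) - 100q_T = (441/2 - (1/2)q_T)q_T - 100q_T.
Leader FOC: 241/2 - q_T = 0, so q_T = 241/2.
Then q_E = (307 - 241/2)/2 = 373/4.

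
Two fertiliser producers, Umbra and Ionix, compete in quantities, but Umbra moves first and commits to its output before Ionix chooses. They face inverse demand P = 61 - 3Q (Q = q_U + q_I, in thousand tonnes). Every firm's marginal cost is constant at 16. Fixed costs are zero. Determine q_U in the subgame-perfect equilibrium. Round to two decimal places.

Solve by backward induction. Given q_U, the follower Ionix maximises π_I = (61 - 3q_U - 3q_I)q_I - 16q_I.
Setting the follower's marginal profit to zero, 45 - 3q_U - 6q_I = 0, i.e. q_I = (45 - 3q_U)/6.
The leader anticipates this reaction. Substituting into P = 61 - 3Q gives P = 77/2 - (3/2)q_U, so π_U = (77/2 - (3/2)q_U)q_U - 16q_U.
Leader FOC: 45/2 - 3q_U = 0, so q_U = 15/2.
Then q_I = (45 - 3·(15/2))/6 = 15/4.

7.50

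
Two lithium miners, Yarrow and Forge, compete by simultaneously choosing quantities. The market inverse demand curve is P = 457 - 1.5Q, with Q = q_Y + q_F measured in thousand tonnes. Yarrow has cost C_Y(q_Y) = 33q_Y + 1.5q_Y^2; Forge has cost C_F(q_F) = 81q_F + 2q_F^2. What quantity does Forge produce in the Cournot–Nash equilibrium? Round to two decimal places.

40.75

Yarrow's profit: π_Y = (457 - 1.5Q)q_Y - (33q_Y + (3/2)q_Y²). Setting ∂π_Y/∂q_Y = 0: 424 - 6q_Y - (3/2)(q_F) = 0.
Forge's profit: π_F = (457 - 1.5Q)q_F - (81q_F + 2q_F²). Setting ∂π_F/∂q_F = 0: 376 - 7q_F - (3/2)(q_Y) = 0.
Rearranging gives the reaction functions q_Y = (424 - (3/2)q_F)/6 and q_F = (376 - (3/2)q_Y)/7.
Substituting one into the other gives q_Y = 60.4780 and q_F = 40.7547.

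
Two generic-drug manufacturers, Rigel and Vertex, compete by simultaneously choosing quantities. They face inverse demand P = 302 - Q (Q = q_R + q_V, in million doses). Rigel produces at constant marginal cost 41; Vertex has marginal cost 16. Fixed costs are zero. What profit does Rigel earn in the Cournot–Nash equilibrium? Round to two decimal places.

Rigel's profit: π_R = (302 - Q)q_R - (41q_R). Setting ∂π_R/∂q_R = 0: 261 - 2q_R - (q_V) = 0.
Vertex's first-order condition: 286 - 2q_V - (q_R) = 0.
Rearranging gives the reaction functions q_R = (261 - q_V)/2 and q_V = (286 - q_R)/2.
Substituting one into the other gives q_R = 236/3 and q_V = 311/3.
Price P = 302 - 547/3 = 359/3.
Rigel's profit: (359/3 - 41)·(236/3) = 6188.4444.

6188.44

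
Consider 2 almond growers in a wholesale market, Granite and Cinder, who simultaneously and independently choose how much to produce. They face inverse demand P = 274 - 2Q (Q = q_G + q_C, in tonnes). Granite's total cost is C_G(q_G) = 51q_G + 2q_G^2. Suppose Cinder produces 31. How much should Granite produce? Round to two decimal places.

20.13

With the rival's output fixed at 31, Granite's profit is π_G = (274 - 2·31 - 2q_G)q_G - (51q_G + 2q_G²) = (212 - 2q_G)q_G - (51q_G + 2q_G²).
∂π_G/∂q_G = 161 - 8q_G = 0, so q_G = 161/8.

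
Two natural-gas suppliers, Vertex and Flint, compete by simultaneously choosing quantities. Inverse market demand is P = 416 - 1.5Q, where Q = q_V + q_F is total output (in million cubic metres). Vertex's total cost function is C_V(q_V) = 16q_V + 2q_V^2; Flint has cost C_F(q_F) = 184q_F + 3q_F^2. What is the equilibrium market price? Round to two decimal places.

Vertex's profit: π_V = (416 - 1.5Q)q_V - (16q_V + 2q_V²). Setting ∂π_V/∂q_V = 0: 400 - 7q_V - (3/2)(q_F) = 0.
Flint's first-order condition: 232 - 9q_F - (3/2)(q_V) = 0.
Rearranging gives the reaction functions q_V = (400 - (3/2)q_F)/7 and q_F = (232 - (3/2)q_V)/9.
Solving the pair: q_V = 53.5309, q_F = 16.8560.
Total output Q = 70.3868, so price P = 416 - (3/2)·70.3868 = 310.4198.

310.42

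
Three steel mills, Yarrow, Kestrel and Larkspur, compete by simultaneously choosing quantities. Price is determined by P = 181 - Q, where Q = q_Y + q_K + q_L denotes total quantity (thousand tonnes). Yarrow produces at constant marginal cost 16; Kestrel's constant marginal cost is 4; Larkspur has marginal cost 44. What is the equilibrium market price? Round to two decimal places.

Yarrow's profit: π_Y = (181 - Q)q_Y - (16q_Y). Setting ∂π_Y/∂q_Y = 0: 165 - 2q_Y - (q_K + q_L) = 0.
Kestrel's first-order condition: 177 - 2q_K - (q_Y + q_L) = 0.
Larkspur's first-order condition: 137 - 2q_L - (q_Y + q_K) = 0.
Summing all 3 equations gives 479 − 4Q = 0, hence Q = 479/4.
Back-substituting: q_Y = (165 − 479/4) = 181/4, q_K = (177 − 479/4) = 229/4, q_L = (137 − 479/4) = 69/4.
Total output Q = 479/4, so price P = 181 - 479/4 = 245/4.

61.25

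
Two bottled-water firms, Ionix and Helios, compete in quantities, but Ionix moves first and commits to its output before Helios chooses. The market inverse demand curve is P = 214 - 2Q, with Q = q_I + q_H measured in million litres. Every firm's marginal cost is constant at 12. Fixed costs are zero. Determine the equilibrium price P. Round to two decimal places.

62.50

The follower Helios best-responds to any q_I: π_H = (214 - 2Q)q_H - 12q_H.
Setting the follower's marginal profit to zero, 202 - 2q_I - 4q_H = 0, i.e. q_H = (202 - 2q_I)/4.
The leader anticipates this reaction. Substituting into P = 214 - 2Q gives P = 113 - q_I, so π_I = (113 - q_I)q_I - 12q_I.
Maximising: ∂π_I/∂q_I = 101 - 2q_I = 0, giving q_I = 101/2.
Then q_H = (202 - 2·(101/2))/4 = 101/4.
Total output Q = 303/4, so price P = 214 - 2·(303/4) = 125/2.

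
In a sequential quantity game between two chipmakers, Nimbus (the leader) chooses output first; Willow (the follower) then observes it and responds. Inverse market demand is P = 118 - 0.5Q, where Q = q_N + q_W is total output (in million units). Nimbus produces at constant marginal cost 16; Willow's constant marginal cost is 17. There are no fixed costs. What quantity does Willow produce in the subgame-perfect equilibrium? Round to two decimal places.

49.50

The follower Willow best-responds to any q_N: π_W = (118 - 0.5Q)q_W - 17q_W.
∂π_W/∂q_W = 101 - (1/2)q_N - q_W = 0 gives the reaction function q_W = (101 - (1/2)q_N).
The leader anticipates this reaction. Substituting into P = 118 - 0.5Q gives P = 135/2 - (1/4)q_N, so π_N = (135/2 - (1/4)q_N)q_N - 16q_N.
Maximising: ∂π_N/∂q_N = 103/2 - (1/2)q_N = 0, giving q_N = 103.
Then q_W = (101 - (1/2)·103) = 99/2.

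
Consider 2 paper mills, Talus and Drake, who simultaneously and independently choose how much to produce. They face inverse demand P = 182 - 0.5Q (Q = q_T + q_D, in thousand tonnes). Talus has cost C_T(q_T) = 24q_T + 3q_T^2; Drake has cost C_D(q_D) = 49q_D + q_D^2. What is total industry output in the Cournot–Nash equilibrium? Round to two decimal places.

60.70

Talus's profit: π_T = (182 - 0.5Q)q_T - (24q_T + 3q_T²). Setting ∂π_T/∂q_T = 0: 158 - 7q_T - (1/2)(q_D) = 0.
Drake's first-order condition: 133 - 3q_D - (1/2)(q_T) = 0.
Best responses: q_T = (158 - (1/2)q_D)/7, q_D = (133 - (1/2)q_T)/3.
Substituting one into the other gives q_T = 1630/83 and q_D = 41.0602.
Total output Q = 1630/83 + 41.0602 = 60.6988.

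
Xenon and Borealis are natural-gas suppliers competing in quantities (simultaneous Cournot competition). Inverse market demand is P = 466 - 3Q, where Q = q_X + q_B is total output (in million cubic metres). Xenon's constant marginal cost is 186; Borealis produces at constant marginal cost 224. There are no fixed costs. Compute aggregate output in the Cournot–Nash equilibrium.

58

Xenon's profit: π_X = (466 - 3Q)q_X - (186q_X). Setting ∂π_X/∂q_X = 0: 280 - 6q_X - 3(q_B) = 0.
Borealis's first-order condition: 242 - 6q_B - 3(q_X) = 0.
Rearranging gives the reaction functions q_X = (280 - 3q_B)/6 and q_B = (242 - 3q_X)/6.
Solving the pair: q_X = 106/3, q_B = 68/3.
Total output Q = 106/3 + 68/3 = 58.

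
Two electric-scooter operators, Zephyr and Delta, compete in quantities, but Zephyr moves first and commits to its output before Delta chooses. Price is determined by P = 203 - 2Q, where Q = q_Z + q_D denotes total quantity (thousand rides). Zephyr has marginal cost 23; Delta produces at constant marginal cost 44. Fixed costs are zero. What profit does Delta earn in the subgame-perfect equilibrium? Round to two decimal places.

Solve by backward induction. Given q_Z, the follower Delta maximises π_D = (203 - 2q_Z - 2q_D)q_D - 44q_D.
Setting the follower's marginal profit to zero, 159 - 2q_Z - 4q_D = 0, i.e. q_D = (159 - 2q_Z)/4.
Zephyr substitutes q_D(q_Z) into its own profit: π_Z = q_Z(203 - 2q_Z - (159 - 2q_Z)/2) - 23q_Z = (247/2 - q_Z)q_Z - 23q_Z.
Maximising: ∂π_Z/∂q_Z = 201/2 - 2q_Z = 0, giving q_Z = 201/4.
Then q_D = (159 - 2·(201/4))/4 = 117/8.
Price P = 203 - 2·(519/8) = 293/4.
Delta's profit: (293/4 - 44)·(117/8) = 427.7813.

427.78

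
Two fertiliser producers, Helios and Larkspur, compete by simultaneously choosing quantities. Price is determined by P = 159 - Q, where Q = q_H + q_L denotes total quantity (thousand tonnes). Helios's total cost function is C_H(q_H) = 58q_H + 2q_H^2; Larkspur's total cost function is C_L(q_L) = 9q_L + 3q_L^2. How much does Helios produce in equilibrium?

Helios's profit: π_H = (159 - Q)q_H - (58q_H + 2q_H²). Setting ∂π_H/∂q_H = 0: 101 - 6q_H - (q_L) = 0.
Larkspur's profit: π_L = (159 - Q)q_L - (9q_L + 3q_L²). Setting ∂π_L/∂q_L = 0: 150 - 8q_L - (q_H) = 0.
Best responses: q_H = (101 - q_L)/6, q_L = (150 - q_H)/8.
Substituting one into the other gives q_H = 14 and q_L = 17.

14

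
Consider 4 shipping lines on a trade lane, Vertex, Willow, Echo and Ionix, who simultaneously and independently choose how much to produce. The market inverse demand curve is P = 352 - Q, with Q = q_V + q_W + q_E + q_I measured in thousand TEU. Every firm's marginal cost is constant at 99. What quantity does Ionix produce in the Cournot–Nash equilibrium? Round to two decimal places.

A representative firm's profit is π_i = q_i(352 - Q) - 99q_i.
First-order condition (treating rivals' output as given): 253 - 2q_i - Σ_{j≠i} q_j = 0.
With identical firms every q_j equals q_i, so Σ_{j≠i} q_j = 3q_i and 253 = 5q_i, giving q_i = 253/5.

50.60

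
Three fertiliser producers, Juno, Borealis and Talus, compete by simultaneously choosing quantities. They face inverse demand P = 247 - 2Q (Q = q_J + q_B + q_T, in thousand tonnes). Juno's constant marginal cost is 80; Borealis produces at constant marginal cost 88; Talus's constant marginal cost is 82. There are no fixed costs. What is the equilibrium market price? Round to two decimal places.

Juno's profit: π_J = (247 - 2Q)q_J - (80q_J). Setting ∂π_J/∂q_J = 0: 167 - 4q_J - 2(q_B + q_T) = 0.
Borealis's first-order condition: 159 - 4q_B - 2(q_J + q_T) = 0.
Talus's first-order condition: 165 - 4q_T - 2(q_J + q_B) = 0.
Adding the 3 conditions: 491 − 4Q − 4Q = 0, i.e. Q = 491/8.
Back-substituting: q_J = (167 − 491/4)/2 = 177/8, q_B = (159 − 491/4)/2 = 145/8, q_T = (165 − 491/4)/2 = 169/8.
Total output Q = 491/8, so price P = 247 - 2·(491/8) = 497/4.

124.25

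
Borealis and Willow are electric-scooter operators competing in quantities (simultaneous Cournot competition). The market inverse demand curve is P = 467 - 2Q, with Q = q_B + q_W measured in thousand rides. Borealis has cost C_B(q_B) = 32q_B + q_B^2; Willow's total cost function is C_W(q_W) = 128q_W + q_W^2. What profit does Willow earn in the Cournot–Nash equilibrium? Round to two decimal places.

Borealis's profit: π_B = (467 - 2Q)q_B - (32q_B + q_B²). Setting ∂π_B/∂q_B = 0: 435 - 6q_B - 2(q_W) = 0.
Willow's first-order condition: 339 - 6q_W - 2(q_B) = 0.
So q_B = (435 - 2q_W)/6 and q_W = (339 - 2q_B)/6.
Solving the pair: q_B = 483/8, q_W = 291/8.
Price P = 467 - 2·(387/4) = 547/2.
Willow's profit: (547/2)·(291/8) - 128·(291/8) - (291/8)² = 3969.4219.

3969.42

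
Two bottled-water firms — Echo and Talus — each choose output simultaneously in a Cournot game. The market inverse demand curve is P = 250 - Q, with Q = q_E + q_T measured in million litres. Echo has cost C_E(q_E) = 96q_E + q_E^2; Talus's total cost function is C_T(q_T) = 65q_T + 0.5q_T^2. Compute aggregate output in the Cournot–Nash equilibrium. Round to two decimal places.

78.45

Echo's profit: π_E = (250 - Q)q_E - (96q_E + q_E²). Setting ∂π_E/∂q_E = 0: 154 - 4q_E - (q_T) = 0.
Talus's first-order condition: 185 - 3q_T - (q_E) = 0.
Rearranging gives the reaction functions q_E = (154 - q_T)/4 and q_T = (185 - q_E)/3.
Solving the pair: q_E = 277/11, q_T = 586/11.
Total output Q = 277/11 + 586/11 = 863/11.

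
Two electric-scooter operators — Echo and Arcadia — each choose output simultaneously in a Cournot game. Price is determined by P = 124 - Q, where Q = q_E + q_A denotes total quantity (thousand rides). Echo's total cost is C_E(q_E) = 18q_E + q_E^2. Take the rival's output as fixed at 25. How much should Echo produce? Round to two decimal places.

20.25

With the rival's output fixed at 25, Echo's profit is π_E = (124 - 25 - q_E)q_E - (18q_E + q_E²) = (99 - q_E)q_E - (18q_E + q_E²).
∂π_E/∂q_E = 81 - 4q_E = 0, so q_E = 81/4.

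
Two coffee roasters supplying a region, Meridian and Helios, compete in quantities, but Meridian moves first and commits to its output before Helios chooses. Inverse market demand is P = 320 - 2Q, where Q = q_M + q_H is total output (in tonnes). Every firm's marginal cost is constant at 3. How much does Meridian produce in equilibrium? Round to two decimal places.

Solve by backward induction. Given q_M, the follower Helios maximises π_H = (320 - 2q_M - 2q_H)q_H - 3q_H.
∂π_H/∂q_H = 317 - 2q_M - 4q_H = 0 gives the reaction function q_H = (317 - 2q_M)/4.
The leader anticipates this reaction. Substituting into P = 320 - 2Q gives P = 323/2 - q_M, so π_M = (323/2 - q_M)q_M - 3q_M.
Leader FOC: 317/2 - 2q_M = 0, so q_M = 317/4.
Then q_H = (317 - 2·(317/4))/4 = 317/8.

79.25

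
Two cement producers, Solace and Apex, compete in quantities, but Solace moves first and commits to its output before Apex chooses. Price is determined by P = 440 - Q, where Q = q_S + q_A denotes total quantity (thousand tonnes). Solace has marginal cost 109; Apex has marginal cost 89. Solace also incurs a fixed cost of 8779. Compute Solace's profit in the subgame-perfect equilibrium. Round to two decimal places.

3311.13

The follower Apex best-responds to any q_S: π_A = (440 - Q)q_A - 89q_A.
Follower FOC: 351 - q_S - 2q_A = 0, so q_A(q_S) = (351 - q_S)/2.
Solace substitutes q_A(q_S) into its own profit: π_S = q_S(440 - q_S - (351 - q_S)/2) - 109q_S = (529/2 - (1/2)q_S)q_S - 109q_S.
The leader's first-order condition 311/2 - q_S = 0 yields q_S = 311/2.
Then q_A = (351 - 311/2)/2 = 391/4.
Price P = 440 - 1013/4 = 747/4.
Solace's profit: (747/4 - 109)·(311/2) - 8779 = 3311.1250.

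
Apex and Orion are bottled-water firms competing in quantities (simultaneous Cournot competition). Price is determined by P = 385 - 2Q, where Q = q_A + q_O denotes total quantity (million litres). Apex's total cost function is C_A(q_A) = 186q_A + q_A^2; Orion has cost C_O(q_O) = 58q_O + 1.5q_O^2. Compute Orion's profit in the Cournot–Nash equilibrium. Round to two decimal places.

5928.90

Apex's profit: π_A = (385 - 2Q)q_A - (186q_A + q_A²). Setting ∂π_A/∂q_A = 0: 199 - 6q_A - 2(q_O) = 0.
Orion's first-order condition: 327 - 7q_O - 2(q_A) = 0.
Rearranging gives the reaction functions q_A = (199 - 2q_O)/6 and q_O = (327 - 2q_A)/7.
Substituting one into the other gives q_A = 739/38 and q_O = 782/19.
Price P = 385 - 2·60.6053 = 263.7895.
Orion's profit: 263.7895·(782/19) - 58·(782/19) - (3/2)(782/19)² = 5928.9030.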